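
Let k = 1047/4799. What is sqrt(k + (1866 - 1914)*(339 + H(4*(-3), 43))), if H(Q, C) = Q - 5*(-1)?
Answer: 3*I*sqrt(40778605087)/4799 ≈ 126.24*I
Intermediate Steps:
H(Q, C) = 5 + Q (H(Q, C) = Q + 5 = 5 + Q)
k = 1047/4799 (k = 1047*(1/4799) = 1047/4799 ≈ 0.21817)
sqrt(k + (1866 - 1914)*(339 + H(4*(-3), 43))) = sqrt(1047/4799 + (1866 - 1914)*(339 + (5 + 4*(-3)))) = sqrt(1047/4799 - 48*(339 + (5 - 12))) = sqrt(1047/4799 - 48*(339 - 7)) = sqrt(1047/4799 - 48*332) = sqrt(1047/4799 - 15936) = sqrt(-76475817/4799) = 3*I*sqrt(40778605087)/4799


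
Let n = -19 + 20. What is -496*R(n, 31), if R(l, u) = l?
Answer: -496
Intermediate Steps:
n = 1
-496*R(n, 31) = -496*1 = -496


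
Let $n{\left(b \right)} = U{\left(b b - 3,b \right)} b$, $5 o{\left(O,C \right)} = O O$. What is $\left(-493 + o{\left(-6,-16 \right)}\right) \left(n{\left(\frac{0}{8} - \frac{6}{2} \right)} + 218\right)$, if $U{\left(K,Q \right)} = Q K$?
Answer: $- \frac{660688}{5} \approx -1.3214 \cdot 10^{5}$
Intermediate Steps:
$U{\left(K,Q \right)} = K Q$
$o{\left(O,C \right)} = \frac{O^{2}}{5}$ ($o{\left(O,C \right)} = \frac{O O}{5} = \frac{O^{2}}{5}$)
$n{\left(b \right)} = b^{2} \left(-3 + b^{2}\right)$ ($n{\left(b \right)} = \left(b b - 3\right) b b = \left(b^{2} - 3\right) b b = \left(-3 + b^{2}\right) b b = b \left(-3 + b^{2}\right) b = b^{2} \left(-3 + b^{2}\right)$)
$\left(-493 + o{\left(-6,-16 \right)}\right) \left(n{\left(\frac{0}{8} - \frac{6}{2} \right)} + 218\right) = \left(-493 + \frac{\left(-6\right)^{2}}{5}\right) \left(\left(\frac{0}{8} - \frac{6}{2}\right)^{2} \left(-3 + \left(\frac{0}{8} - \frac{6}{2}\right)^{2}\right) + 218\right) = \left(-493 + \frac{1}{5} \cdot 36\right) \left(\left(0 \cdot \frac{1}{8} - 3\right)^{2} \left(-3 + \left(0 \cdot \frac{1}{8} - 3\right)^{2}\right) + 218\right) = \left(-493 + \frac{36}{5}\right) \left(\left(0 - 3\right)^{2} \left(-3 + \left(0 - 3\right)^{2}\right) + 218\right) = - \frac{2429 \left(\left(-3\right)^{2} \left(-3 + \left(-3\right)^{2}\right) + 218\right)}{5} = - \frac{2429 \left(9 \left(-3 + 9\right) + 218\right)}{5} = - \frac{2429 \left(9 \cdot 6 + 218\right)}{5} = - \frac{2429 \left(54 + 218\right)}{5} = \left(- \frac{2429}{5}\right) 272 = - \frac{660688}{5}$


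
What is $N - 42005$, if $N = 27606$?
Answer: $-14399$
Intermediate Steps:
$N - 42005 = 27606 - 42005 = -14399$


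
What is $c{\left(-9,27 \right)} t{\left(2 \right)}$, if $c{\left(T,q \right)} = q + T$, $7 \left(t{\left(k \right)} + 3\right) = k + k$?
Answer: $- \frac{306}{7} \approx -43.714$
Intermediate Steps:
$t{\left(k \right)} = -3 + \frac{2 k}{7}$ ($t{\left(k \right)} = -3 + \frac{k + k}{7} = -3 + \frac{2 k}{7}$)
$c{\left(T,q \right)} = T + q$
$c{\left(-9,27 \right)} t{\left(2 \right)} = \left(-9 + 27\right) \left(-3 + \frac{2}{7} \cdot 2\right) = 18 \left(-3 + \frac{4}{7}\right) = 18 \left(- \frac{17}{7}\right) = - \frac{306}{7}$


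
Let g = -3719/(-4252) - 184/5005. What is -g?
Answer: -17831227/21281260 ≈ -0.83788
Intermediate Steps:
g = 17831227/21281260 (g = -3719*(-1/4252) - 184*1/5005 = 3719/4252 - 184/5005 = 17831227/21281260 ≈ 0.83788)
-g = -1*17831227/21281260 = -17831227/21281260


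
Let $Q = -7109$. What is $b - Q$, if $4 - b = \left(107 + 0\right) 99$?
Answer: $-3480$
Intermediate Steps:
$b = -10589$ ($b = 4 - \left(107 + 0\right) 99 = 4 - 107 \cdot 99 = 4 - 10593 = -10589$)
$b - Q = -10589 - -7109 = -10589 + 7109 = -3480$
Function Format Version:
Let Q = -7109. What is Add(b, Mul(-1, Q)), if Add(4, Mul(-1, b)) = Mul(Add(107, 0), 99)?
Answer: -3480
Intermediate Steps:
b = -10589 (b = Add(4, Mul(-1, Mul(Add(107, 0), 99))) = Add(4, Mul(-1, Mul(107, 99))) = Add(4, Mul(-1, 10593)) = Add(4, -10593) = -10589)
Add(b, Mul(-1, Q)) = Add(-10589, Mul(-1, -7109)) = Add(-10589, 7109) = -3480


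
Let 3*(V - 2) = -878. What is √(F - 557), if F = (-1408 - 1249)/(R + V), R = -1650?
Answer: I*√18833488826/5822 ≈ 23.572*I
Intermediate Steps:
V = -872/3 (V = 2 + (⅓)*(-878) = 2 - 878/3 = -872/3 ≈ -290.67)
F = 7971/5822 (F = (-1408 - 1249)/(-1650 - 872/3) = -2657/(-5822/3) = -2657*(-3/5822) = 7971/5822 ≈ 1.3691)
√(F - 557) = √(7971/5822 - 557) = √(-3234883/5822) = I*√18833488826/5822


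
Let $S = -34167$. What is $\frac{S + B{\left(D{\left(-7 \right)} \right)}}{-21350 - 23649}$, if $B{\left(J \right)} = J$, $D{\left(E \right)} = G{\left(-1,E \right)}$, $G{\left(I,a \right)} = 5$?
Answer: $\frac{34162}{44999} \approx 0.75917$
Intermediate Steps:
$D{\left(E \right)} = 5$
$\frac{S + B{\left(D{\left(-7 \right)} \right)}}{-21350 - 23649} = \frac{-34167 + 5}{-21350 - 23649} = - \frac{34162}{-44999} = \left(-34162\right) \left(- \frac{1}{44999}\right) = \frac{34162}{44999}$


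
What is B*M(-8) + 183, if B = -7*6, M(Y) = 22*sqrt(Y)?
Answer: 183 - 1848*I*sqrt(2) ≈ 183.0 - 2613.5*I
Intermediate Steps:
B = -42
B*M(-8) + 183 = -924*sqrt(-8) + 183 = -924*2*I*sqrt(2) + 183 = -1848*I*sqrt(2) + 183 = 183 - 1848*I*sqrt(2)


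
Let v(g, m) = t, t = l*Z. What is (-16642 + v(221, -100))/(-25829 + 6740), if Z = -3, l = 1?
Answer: 16645/19089 ≈ 0.87197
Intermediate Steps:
t = -3 (t = 1*(-3) = -3)
v(g, m) = -3
(-16642 + v(221, -100))/(-25829 + 6740) = (-16642 - 3)/(-25829 + 6740) = -16645/(-19089) = -16645*(-1/19089) = 16645/19089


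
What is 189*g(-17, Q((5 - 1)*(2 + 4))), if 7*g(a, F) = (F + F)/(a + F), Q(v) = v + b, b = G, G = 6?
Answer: 1620/13 ≈ 124.62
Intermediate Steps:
b = 6
Q(v) = 6 + v (Q(v) = v + 6 = 6 + v)
g(a, F) = 2*F/(7*(F + a)) (g(a, F) = ((F + F)/(a + F))/7 = ((2*F)/(F + a))/7 = (2*F/(F + a))/7 = 2*F/(7*(F + a)))
189*g(-17, Q((5 - 1)*(2 + 4))) = 189*(2*(6 + (5 - 1)*(2 + 4))/(7*((6 + (5 - 1)*(2 + 4)) - 17))) = 189*(2*(6 + 4*6)/(7*((6 + 4*6) - 17))) = 189*(2*(6 + 24)/(7*((6 + 24) - 17))) = 189*((2/7)*30/(30 - 17)) = 189*((2/7)*30/13) = 189*((2/7)*30*(1/13)) = 189*(60/91) = 1620/13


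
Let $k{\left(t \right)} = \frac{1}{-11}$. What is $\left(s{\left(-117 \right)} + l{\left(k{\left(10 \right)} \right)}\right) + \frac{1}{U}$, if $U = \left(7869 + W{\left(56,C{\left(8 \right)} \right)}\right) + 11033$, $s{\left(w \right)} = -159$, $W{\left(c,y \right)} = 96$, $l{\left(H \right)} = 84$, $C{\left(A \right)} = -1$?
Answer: $- \frac{1424849}{18998} \approx -75.0$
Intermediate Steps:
$k{\left(t \right)} = - \frac{1}{11}$
$U = 18998$ ($U = \left(7869 + 96\right) + 11033 = 7965 + 11033 = 18998$)
$\left(s{\left(-117 \right)} + l{\left(k{\left(10 \right)} \right)}\right) + \frac{1}{U} = \left(-159 + 84\right) + \frac{1}{18998} = -75 + \frac{1}{18998} = - \frac{1424849}{18998}$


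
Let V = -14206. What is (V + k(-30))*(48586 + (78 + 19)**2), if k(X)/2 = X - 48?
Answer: -832924190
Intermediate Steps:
k(X) = -96 + 2*X (k(X) = 2*(X - 48) = 2*(-48 + X) = -96 + 2*X)
(V + k(-30))*(48586 + (78 + 19)**2) = (-14206 + (-96 + 2*(-30)))*(48586 + (78 + 19)**2) = (-14206 + (-96 - 60))*(48586 + 97**2) = (-14206 - 156)*(48586 + 9409) = -14362*57995 = -832924190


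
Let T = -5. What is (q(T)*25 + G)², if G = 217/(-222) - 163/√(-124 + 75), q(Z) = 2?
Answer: 4494118165/2414916 + 1773929*I/777 ≈ 1861.0 + 2283.0*I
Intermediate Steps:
G = -217/222 + 163*I/7 (G = 217*(-1/222) - 163*(-I/7) = -217/222 - 163*(-I/7) = -217/222 - (-163)*I/7 = -217/222 + 163*I/7 ≈ -0.97748 + 23.286*I)
(q(T)*25 + G)² = (2*25 + (-217/222 + 163*I/7))² = (50 + (-217/222 + 163*I/7))² = (10883/222 + 163*I/7)²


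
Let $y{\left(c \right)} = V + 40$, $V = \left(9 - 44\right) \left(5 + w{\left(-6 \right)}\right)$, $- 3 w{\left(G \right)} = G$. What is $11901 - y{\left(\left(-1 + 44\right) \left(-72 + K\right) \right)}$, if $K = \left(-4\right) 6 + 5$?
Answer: $12106$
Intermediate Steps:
$w{\left(G \right)} = - \frac{G}{3}$
$K = -19$ ($K = -24 + 5 = -19$)
$V = -245$ ($V = \left(9 - 44\right) \left(5 - -2\right) = - 35 \left(5 + 2\right) = \left(-35\right) 7 = -245$)
$y{\left(c \right)} = -205$ ($y{\left(c \right)} = -245 + 40 = -205$)
$11901 - y{\left(\left(-1 + 44\right) \left(-72 + K\right) \right)} = 11901 - -205 = 11901 + 205 = 12106$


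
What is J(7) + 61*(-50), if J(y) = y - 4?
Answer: -3047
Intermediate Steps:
J(y) = -4 + y
J(7) + 61*(-50) = (-4 + 7) + 61*(-50) = 3 - 3050 = -3047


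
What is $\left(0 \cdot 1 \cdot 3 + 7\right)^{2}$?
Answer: $49$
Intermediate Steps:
$\left(0 \cdot 1 \cdot 3 + 7\right)^{2} = \left(0 \cdot 3 + 7\right)^{2} = \left(0 + 7\right)^{2} = 7^{2} = 49$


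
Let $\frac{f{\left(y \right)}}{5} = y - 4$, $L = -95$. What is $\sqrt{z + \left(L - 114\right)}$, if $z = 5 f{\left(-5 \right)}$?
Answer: $i \sqrt{434} \approx 20.833 i$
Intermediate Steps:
$f{\left(y \right)} = -20 + 5 y$ ($f{\left(y \right)} = 5 \left(y - 4\right) = 5 \left(-4 + y\right) = -20 + 5 y$)
$z = -225$ ($z = 5 \left(-20 + 5 \left(-5\right)\right) = 5 \left(-20 - 25\right) = 5 \left(-45\right) = -225$)
$\sqrt{z + \left(L - 114\right)} = \sqrt{-225 - 209} = \sqrt{-434} = i \sqrt{434}$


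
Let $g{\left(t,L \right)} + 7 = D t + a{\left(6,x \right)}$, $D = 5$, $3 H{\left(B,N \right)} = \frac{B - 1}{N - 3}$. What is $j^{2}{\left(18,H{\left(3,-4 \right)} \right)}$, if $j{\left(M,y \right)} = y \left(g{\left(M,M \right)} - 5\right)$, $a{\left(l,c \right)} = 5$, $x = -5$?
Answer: $\frac{27556}{441} \approx 62.485$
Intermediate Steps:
$H{\left(B,N \right)} = \frac{-1 + B}{3 \left(-3 + N\right)}$ ($H{\left(B,N \right)} = \frac{\left(B - 1\right) \frac{1}{N - 3}}{3} = \frac{\left(-1 + B\right) \frac{1}{-3 + N}}{3} = \frac{\frac{1}{-3 + N} \left(-1 + B\right)}{3} = \frac{-1 + B}{3 \left(-3 + N\right)}$)
$g{\left(t,L \right)} = -2 + 5 t$ ($g{\left(t,L \right)} = -7 + \left(5 t + 5\right) = -7 + \left(5 + 5 t\right) = -2 + 5 t$)
$j{\left(M,y \right)} = y \left(-7 + 5 M\right)$ ($j{\left(M,y \right)} = y \left(\left(-2 + 5 M\right) - 5\right) = y \left(-7 + 5 M\right)$)
$j^{2}{\left(18,H{\left(3,-4 \right)} \right)} = \left(\frac{-1 + 3}{3 \left(-3 - 4\right)} \left(-7 + 5 \cdot 18\right)\right)^{2} = \left(\frac{1}{3} \frac{1}{-7} \cdot 2 \left(-7 + 90\right)\right)^{2} = \left(\frac{1}{3} \left(- \frac{1}{7}\right) 2 \cdot 83\right)^{2} = \left(\left(- \frac{2}{21}\right) 83\right)^{2} = \left(- \frac{166}{21}\right)^{2} = \frac{27556}{441}$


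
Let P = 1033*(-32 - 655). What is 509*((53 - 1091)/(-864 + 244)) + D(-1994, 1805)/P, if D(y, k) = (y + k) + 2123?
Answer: 187473898201/219998010 ≈ 852.16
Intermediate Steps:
P = -709671 (P = 1033*(-687) = -709671)
D(y, k) = 2123 + k + y (D(y, k) = (k + y) + 2123 = 2123 + k + y)
509*((53 - 1091)/(-864 + 244)) + D(-1994, 1805)/P = 509*((53 - 1091)/(-864 + 244)) + (2123 + 1805 - 1994)/(-709671) = 509*(-1038/(-620)) + 1934*(-1/709671) = 509*(-1038*(-1/620)) - 1934/709671 = 509*(519/310) - 1934/709671 = 264171/310 - 1934/709671 = 187473898201/219998010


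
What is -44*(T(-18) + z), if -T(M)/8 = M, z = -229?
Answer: 3740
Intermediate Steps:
T(M) = -8*M
-44*(T(-18) + z) = -44*(-8*(-18) - 229) = -44*(144 - 229) = -44*(-85) = 3740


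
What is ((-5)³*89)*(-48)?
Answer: 534000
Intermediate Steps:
((-5)³*89)*(-48) = -125*89*(-48) = -11125*(-48) = 534000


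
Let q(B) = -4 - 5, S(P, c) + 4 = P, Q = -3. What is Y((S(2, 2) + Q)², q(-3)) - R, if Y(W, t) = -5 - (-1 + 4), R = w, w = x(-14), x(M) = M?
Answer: 6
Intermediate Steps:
w = -14
S(P, c) = -4 + P
R = -14
q(B) = -9
Y(W, t) = -8 (Y(W, t) = -5 - 1*3 = -5 - 3 = -8)
Y((S(2, 2) + Q)², q(-3)) - R = -8 - 1*(-14) = -8 + 14 = 6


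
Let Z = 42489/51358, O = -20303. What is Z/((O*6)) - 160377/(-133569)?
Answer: 111485063977883/92850176373804 ≈ 1.2007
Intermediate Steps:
Z = 42489/51358 (Z = 42489*(1/51358) = 42489/51358 ≈ 0.82731)
Z/((O*6)) - 160377/(-133569) = 42489/(51358*((-20303*6))) - 160377/(-133569) = (42489/51358)/(-121818) - 160377*(-1/133569) = (42489/51358)*(-1/121818) + 53459/44523 = -14163/2085442948 + 53459/44523 = 111485063977883/92850176373804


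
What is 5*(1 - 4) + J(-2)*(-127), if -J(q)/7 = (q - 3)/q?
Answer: 4415/2 ≈ 2207.5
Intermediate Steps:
J(q) = -7*(-3 + q)/q (J(q) = -7*(q - 3)/q = -7*(-3 + q)/q)
5*(1 - 4) + J(-2)*(-127) = 5*(1 - 4) + (-7 + 21/(-2))*(-127) = 5*(-3) + (-7 + 21*(-½))*(-127) = -15 + (-7 - 21/2)*(-127) = -15 - 35/2*(-127) = -15 + 4445/2 = 4415/2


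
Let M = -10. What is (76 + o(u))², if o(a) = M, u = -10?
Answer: 4356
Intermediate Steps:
o(a) = -10
(76 + o(u))² = (76 - 10)² = 66² = 4356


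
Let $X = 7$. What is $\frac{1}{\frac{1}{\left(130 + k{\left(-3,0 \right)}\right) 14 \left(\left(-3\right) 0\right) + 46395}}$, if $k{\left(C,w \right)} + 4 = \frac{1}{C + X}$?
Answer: $46395$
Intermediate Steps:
$k{\left(C,w \right)} = -4 + \frac{1}{7 + C}$ ($k{\left(C,w \right)} = -4 + \frac{1}{C + 7} = -4 + \frac{1}{7 + C}$)
$\frac{1}{\frac{1}{\left(130 + k{\left(-3,0 \right)}\right) 14 \left(\left(-3\right) 0\right) + 46395}} = \frac{1}{\frac{1}{\left(130 + \frac{-27 - -12}{7 - 3}\right) 14 \left(\left(-3\right) 0\right) + 46395}} = \frac{1}{\frac{1}{\left(130 + \frac{-27 + 12}{4}\right) 14 \cdot 0 + 46395}} = \frac{1}{\frac{1}{\left(130 + \frac{1}{4} \left(-15\right)\right) 0 + 46395}} = \frac{1}{\frac{1}{\left(130 - \frac{15}{4}\right) 0 + 46395}} = \frac{1}{\frac{1}{\frac{505}{4} \cdot 0 + 46395}} = \frac{1}{\frac{1}{0 + 46395}} = \frac{1}{\frac{1}{46395}} = 46395$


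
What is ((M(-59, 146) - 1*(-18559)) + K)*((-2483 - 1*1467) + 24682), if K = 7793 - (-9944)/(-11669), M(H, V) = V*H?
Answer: 4291001097496/11669 ≈ 3.6773e+8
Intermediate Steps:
M(H, V) = H*V
K = 90926573/11669 (K = 7793 - (-9944)*(-1)/11669 = 7793 - 1*9944/11669 = 7793 - 9944/11669 = 90926573/11669 ≈ 7792.1)
((M(-59, 146) - 1*(-18559)) + K)*((-2483 - 1*1467) + 24682) = ((-59*146 - 1*(-18559)) + 90926573/11669)*((-2483 - 1*1467) + 24682) = ((-8614 + 18559) + 90926573/11669)*((-2483 - 1467) + 24682) = (9945 + 90926573/11669)*(-3950 + 24682) = (206974778/11669)*20732 = 4291001097496/11669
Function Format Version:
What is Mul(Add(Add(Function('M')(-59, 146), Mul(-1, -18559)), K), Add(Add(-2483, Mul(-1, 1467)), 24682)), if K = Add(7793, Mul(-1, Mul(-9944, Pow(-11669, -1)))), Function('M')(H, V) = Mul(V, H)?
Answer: Rational(4291001097496, 11669) ≈ 3.6773e+8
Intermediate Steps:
Function('M')(H, V) = Mul(H, V)
K = Rational(90926573, 11669) (K = Add(7793, Mul(-1, Mul(-9944, Rational(-1, 11669)))) = Add(7793, Mul(-1, Rational(9944, 11669))) = Add(7793, Rational(-9944, 11669)) = Rational(90926573, 11669) ≈ 7792.1)
Mul(Add(Add(Function('M')(-59, 146), Mul(-1, -18559)), K), Add(Add(-2483, Mul(-1, 1467)), 24682)) = Mul(Add(Add(Mul(-59, 146), Mul(-1, -18559)), Rational(90926573, 11669)), Add(Add(-2483, Mul(-1, 1467)), 24682)) = Mul(Add(Add(-8614, 18559), Rational(90926573, 11669)), Add(Add(-2483, -1467), 24682)) = Mul(Add(9945, Rational(90926573, 11669)), Add(-3950, 24682)) = Mul(Rational(206974778, 11669), 20732) = Rational(4291001097496, 11669)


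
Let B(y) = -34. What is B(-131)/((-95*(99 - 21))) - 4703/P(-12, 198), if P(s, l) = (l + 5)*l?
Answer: -5580439/49639590 ≈ -0.11242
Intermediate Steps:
P(s, l) = l*(5 + l) (P(s, l) = (5 + l)*l = l*(5 + l))
B(-131)/((-95*(99 - 21))) - 4703/P(-12, 198) = -34*(-1/(95*(99 - 21))) - 4703*1/(198*(5 + 198)) = -34/((-95*78)) - 4703/(198*203) = -34/(-7410) - 4703/40194 = -34*(-1/7410) - 4703*1/40194 = 17/3705 - 4703/40194 = -5580439/49639590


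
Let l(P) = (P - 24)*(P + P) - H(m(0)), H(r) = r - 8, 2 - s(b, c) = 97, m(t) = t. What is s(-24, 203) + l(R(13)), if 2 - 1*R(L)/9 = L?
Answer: 24267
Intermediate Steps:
R(L) = 18 - 9*L
s(b, c) = -95 (s(b, c) = 2 - 1*97 = 2 - 97 = -95)
H(r) = -8 + r
l(P) = 8 + 2*P*(-24 + P) (l(P) = (P - 24)*(P + P) - (-8 + 0) = (-24 + P)*(2*P) - 1*(-8) = 2*P*(-24 + P) + 8 = 8 + 2*P*(-24 + P))
s(-24, 203) + l(R(13)) = -95 + (8 - 48*(18 - 9*13) + 2*(18 - 9*13)**2) = -95 + (8 - 48*(18 - 117) + 2*(18 - 117)**2) = -95 + (8 - 48*(-99) + 2*(-99)**2) = -95 + (8 + 4752 + 2*9801) = -95 + (8 + 4752 + 19602) = -95 + 24362 = 24267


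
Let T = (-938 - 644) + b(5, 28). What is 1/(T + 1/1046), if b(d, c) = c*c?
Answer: -1046/834707 ≈ -0.0012531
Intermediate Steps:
b(d, c) = c²
T = -798 (T = (-938 - 644) + 28² = -1582 + 784 = -798)
1/(T + 1/1046) = 1/(-798 + 1/1046) = 1/(-834707/1046) = -1046/834707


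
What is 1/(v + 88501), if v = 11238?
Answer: 1/99739 ≈ 1.0026e-5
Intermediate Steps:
1/(v + 88501) = 1/(11238 + 88501) = 1/99739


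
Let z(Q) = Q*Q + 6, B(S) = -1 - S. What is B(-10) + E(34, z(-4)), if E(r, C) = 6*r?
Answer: 213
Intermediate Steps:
z(Q) = 6 + Q**2 (z(Q) = Q**2 + 6 = 6 + Q**2)
B(-10) + E(34, z(-4)) = (-1 - 1*(-10)) + 6*34 = (-1 + 10) + 204 = 9 + 204 = 213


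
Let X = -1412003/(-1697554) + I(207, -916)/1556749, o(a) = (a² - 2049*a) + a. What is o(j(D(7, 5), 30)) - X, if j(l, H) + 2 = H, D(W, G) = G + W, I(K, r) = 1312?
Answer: -149471360585914855/2642665491946 ≈ -56561.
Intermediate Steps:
j(l, H) = -2 + H
o(a) = a² - 2048*a
X = 2200361449095/2642665491946 (X = -1412003/(-1697554) + 1312/1556749 = -1412003*(-1/1697554) + 1312*(1/1556749) = 1412003/1697554 + 1312/1556749 = 2200361449095/2642665491946 ≈ 0.83263)
o(j(D(7, 5), 30)) - X = (-2 + 30)*(-2048 + (-2 + 30)) - 1*2200361449095/2642665491946 = 28*(-2048 + 28) - 2200361449095/2642665491946 = 28*(-2020) - 2200361449095/2642665491946 = -56560 - 2200361449095/2642665491946 = -149471360585914855/2642665491946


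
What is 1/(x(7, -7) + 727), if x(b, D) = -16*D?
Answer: 1/839 ≈ 0.0011919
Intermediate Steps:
1/(x(7, -7) + 727) = 1/(-16*(-7) + 727) = 1/(112 + 727) = 1/839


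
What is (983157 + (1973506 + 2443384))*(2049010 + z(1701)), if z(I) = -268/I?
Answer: 18821138818989874/1701 ≈ 1.1065e+13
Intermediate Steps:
(983157 + (1973506 + 2443384))*(2049010 + z(1701)) = (983157 + (1973506 + 2443384))*(2049010 - 268/1701) = (983157 + 4416890)*(2049010 - 268*1/1701) = 5400047*(2049010 - 268/1701) = 5400047*(3485365742/1701) = 18821138818989874/1701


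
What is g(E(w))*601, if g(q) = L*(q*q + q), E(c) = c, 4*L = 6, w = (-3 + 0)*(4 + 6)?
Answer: 784305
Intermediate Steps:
w = -30 (w = -3*10 = -30)
L = 3/2 (L = (¼)*6 = 3/2 ≈ 1.5000)
g(q) = 3*q/2 + 3*q²/2 (g(q) = 3*(q*q + q)/2 = 3*(q² + q)/2 = 3*(q + q²)/2 = 3*q/2 + 3*q²/2)
g(E(w))*601 = ((3/2)*(-30)*(1 - 30))*601 = ((3/2)*(-30)*(-29))*601 = 1305*601 = 784305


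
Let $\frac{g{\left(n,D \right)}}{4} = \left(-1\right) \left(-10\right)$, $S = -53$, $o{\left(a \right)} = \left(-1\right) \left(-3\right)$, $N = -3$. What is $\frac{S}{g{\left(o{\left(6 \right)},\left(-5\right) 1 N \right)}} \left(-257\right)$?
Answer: $\frac{13621}{40} \approx 340.52$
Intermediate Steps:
$o{\left(a \right)} = 3$
$g{\left(n,D \right)} = 40$ ($g{\left(n,D \right)} = 4 \left(\left(-1\right) \left(-10\right)\right) = 4 \cdot 10 = 40$)
$\frac{S}{g{\left(o{\left(6 \right)},\left(-5\right) 1 N \right)}} \left(-257\right) = - \frac{53}{40} \left(-257\right) = \left(-53\right) \frac{1}{40} \left(-257\right) = \left(- \frac{53}{40}\right) \left(-257\right) = \frac{13621}{40}$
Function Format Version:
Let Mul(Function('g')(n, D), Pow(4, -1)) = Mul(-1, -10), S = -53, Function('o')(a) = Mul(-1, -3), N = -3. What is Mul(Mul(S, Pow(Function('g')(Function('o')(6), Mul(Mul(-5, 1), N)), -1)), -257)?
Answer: Rational(13621, 40) ≈ 340.52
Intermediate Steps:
Function('o')(a) = 3
Function('g')(n, D) = 40 (Function('g')(n, D) = Mul(4, Mul(-1, -10)) = Mul(4, 10) = 40)
Mul(Mul(S, Pow(Function('g')(Function('o')(6), Mul(Mul(-5, 1), N)), -1)), -257) = Mul(Mul(-53, Pow(40, -1)), -257) = Mul(Mul(-53, Rational(1, 40)), -257) = Mul(Rational(-53, 40), -257) = Rational(13621, 40)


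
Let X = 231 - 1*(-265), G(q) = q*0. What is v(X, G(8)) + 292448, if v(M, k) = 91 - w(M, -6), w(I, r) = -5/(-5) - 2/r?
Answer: 877613/3 ≈ 2.9254e+5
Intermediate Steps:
G(q) = 0
X = 496 (X = 231 + 265 = 496)
w(I, r) = 1 - 2/r (w(I, r) = -5*(-⅕) - 2/r = 1 - 2/r)
v(M, k) = 269/3 (v(M, k) = 91 - (-2 - 6)/(-6) = 91 - (-1)*(-8)/6 = 91 - 1*4/3 = 91 - 4/3 = 269/3)
v(X, G(8)) + 292448 = 269/3 + 292448 = 877613/3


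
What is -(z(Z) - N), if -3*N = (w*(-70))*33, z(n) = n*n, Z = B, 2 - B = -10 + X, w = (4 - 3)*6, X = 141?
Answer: -12021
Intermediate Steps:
w = 6 (w = 1*6 = 6)
B = -129 (B = 2 - (-10 + 141) = 2 - 1*131 = 2 - 131 = -129)
Z = -129
z(n) = n²
N = 4620 (N = -6*(-70)*33/3 = -(-140)*33 = -⅓*(-13860) = 4620)
-(z(Z) - N) = -((-129)² - 1*4620) = -(16641 - 4620) = -1*12021 = -12021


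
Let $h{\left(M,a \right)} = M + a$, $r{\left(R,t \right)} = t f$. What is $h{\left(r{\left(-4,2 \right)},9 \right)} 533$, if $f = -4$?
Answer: $533$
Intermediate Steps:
$r{\left(R,t \right)} = - 4 t$ ($r{\left(R,t \right)} = t \left(-4\right) = - 4 t$)
$h{\left(r{\left(-4,2 \right)},9 \right)} 533 = \left(\left(-4\right) 2 + 9\right) 533 = \left(-8 + 9\right) 533 = 1 \cdot 533 = 533$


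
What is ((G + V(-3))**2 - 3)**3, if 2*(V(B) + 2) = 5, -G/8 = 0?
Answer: -1331/64 ≈ -20.797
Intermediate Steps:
G = 0 (G = -8*0 = 0)
V(B) = 1/2 (V(B) = -2 + (1/2)*5 = -2 + 5/2 = 1/2)
((G + V(-3))**2 - 3)**3 = ((0 + 1/2)**2 - 3)**3 = ((1/2)**2 - 3)**3 = (1/4 - 3)**3 = (-11/4)**3 = -1331/64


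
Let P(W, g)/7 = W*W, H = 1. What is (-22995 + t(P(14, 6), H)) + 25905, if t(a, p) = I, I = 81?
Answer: 2991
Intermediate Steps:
P(W, g) = 7*W² (P(W, g) = 7*(W*W) = 7*W²)
t(a, p) = 81
(-22995 + t(P(14, 6), H)) + 25905 = (-22995 + 81) + 25905 = -22914 + 25905 = 2991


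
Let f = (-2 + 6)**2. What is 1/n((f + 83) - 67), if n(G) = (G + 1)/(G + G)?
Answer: 64/33 ≈ 1.9394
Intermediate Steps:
f = 16 (f = 4**2 = 16)
n(G) = (1 + G)/(2*G) (n(G) = (1 + G)/((2*G)) = (1 + G)*(1/(2*G)) = (1 + G)/(2*G))
1/n((f + 83) - 67) = 1/((1 + ((16 + 83) - 67))/(2*((16 + 83) - 67))) = 1/((1 + (99 - 67))/(2*(99 - 67))) = 1/((1/2)*(1 + 32)/32) = 1/((1/2)*(1/32)*33) = 1/(33/64) = 64/33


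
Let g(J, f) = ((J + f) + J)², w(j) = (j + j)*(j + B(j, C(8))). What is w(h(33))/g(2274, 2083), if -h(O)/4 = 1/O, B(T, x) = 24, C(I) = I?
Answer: -6304/47883505329 ≈ -1.3165e-7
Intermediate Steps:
h(O) = -4/O
w(j) = 2*j*(24 + j) (w(j) = (j + j)*(j + 24) = (2*j)*(24 + j) = 2*j*(24 + j))
g(J, f) = (f + 2*J)²
w(h(33))/g(2274, 2083) = (2*(-4/33)*(24 - 4/33))/((2083 + 2*2274)²) = (2*(-4*1/33)*(24 - 4*1/33))/((2083 + 4548)²) = (2*(-4/33)*(24 - 4/33))/(6631²) = (2*(-4/33)*(788/33))/43970161 = -6304/1089*1/43970161 = -6304/47883505329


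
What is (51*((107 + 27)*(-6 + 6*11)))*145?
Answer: 59455800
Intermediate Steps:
(51*((107 + 27)*(-6 + 6*11)))*145 = (51*(134*(-6 + 66)))*145 = (51*(134*60))*145 = (51*8040)*145 = 410040*145 = 59455800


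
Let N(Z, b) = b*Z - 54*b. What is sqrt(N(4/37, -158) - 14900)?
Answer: 2*I*sqrt(2185294)/37 ≈ 79.907*I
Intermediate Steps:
N(Z, b) = -54*b + Z*b (N(Z, b) = Z*b - 54*b = -54*b + Z*b)
sqrt(N(4/37, -158) - 14900) = sqrt(-158*(-54 + 4/37) - 14900) = sqrt(-158*(-1994/37) - 14900) = sqrt(315052/37 - 14900) = sqrt(-236248/37) = 2*I*sqrt(2185294)/37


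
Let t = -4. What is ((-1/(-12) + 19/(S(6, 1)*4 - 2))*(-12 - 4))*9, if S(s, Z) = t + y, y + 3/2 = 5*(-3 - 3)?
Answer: 7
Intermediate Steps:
y = -63/2 (y = -3/2 + 5*(-3 - 3) = -3/2 + 5*(-6) = -3/2 - 30 = -63/2 ≈ -31.500)
S(s, Z) = -71/2 (S(s, Z) = -4 - 63/2 = -71/2)
((-1/(-12) + 19/(S(6, 1)*4 - 2))*(-12 - 4))*9 = ((-1/(-12) + 19/(-71/2*4 - 2))*(-12 - 4))*9 = ((-1*(-1/12) + 19/(-142 - 2))*(-16))*9 = ((1/12 + 19/(-144))*(-16))*9 = ((1/12 + 19*(-1/144))*(-16))*9 = ((1/12 - 19/144)*(-16))*9 = -7/144*(-16)*9 = (7/9)*9 = 7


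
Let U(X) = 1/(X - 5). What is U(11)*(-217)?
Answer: -217/6 ≈ -36.167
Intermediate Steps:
U(X) = 1/(-5 + X)
U(11)*(-217) = -217/(-5 + 11) = -217/6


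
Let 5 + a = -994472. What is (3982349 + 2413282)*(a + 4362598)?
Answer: 21541259079351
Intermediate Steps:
a = -994477 (a = -5 - 994472 = -994477)
(3982349 + 2413282)*(a + 4362598) = (3982349 + 2413282)*(-994477 + 4362598) = 6395631*3368121 = 21541259079351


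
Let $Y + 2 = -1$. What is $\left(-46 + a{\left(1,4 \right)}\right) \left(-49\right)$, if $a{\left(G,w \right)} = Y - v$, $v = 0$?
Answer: $2401$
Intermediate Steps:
$Y = -3$ ($Y = -2 - 1 = -3$)
$a{\left(G,w \right)} = -3$ ($a{\left(G,w \right)} = -3 - 0 = -3 + 0 = -3$)
$\left(-46 + a{\left(1,4 \right)}\right) \left(-49\right) = \left(-46 - 3\right) \left(-49\right) = \left(-49\right) \left(-49\right) = 2401$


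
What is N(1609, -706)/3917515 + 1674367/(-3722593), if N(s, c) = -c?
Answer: -936675669621/2083330559485 ≈ -0.44960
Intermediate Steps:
N(1609, -706)/3917515 + 1674367/(-3722593) = -1*(-706)/3917515 + 1674367/(-3722593) = 706*(1/3917515) + 1674367*(-1/3722593) = 706/3917515 - 1674367/3722593 = -936675669621/2083330559485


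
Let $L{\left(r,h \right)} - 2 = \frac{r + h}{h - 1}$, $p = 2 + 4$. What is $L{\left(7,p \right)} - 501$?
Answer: $- \frac{2482}{5} \approx -496.4$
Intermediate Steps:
$p = 6$
$L{\left(r,h \right)} = 2 + \frac{h + r}{-1 + h}$ ($L{\left(r,h \right)} = 2 + \frac{r + h}{h - 1} = 2 + \frac{h + r}{-1 + h}$)
$L{\left(7,p \right)} - 501 = \frac{-2 + 7 + 3 \cdot 6}{-1 + 6} - 501 = \frac{-2 + 7 + 18}{5} - 501 = \frac{1}{5} \cdot 23 - 501 = \frac{23}{5} - 501 = - \frac{2482}{5}$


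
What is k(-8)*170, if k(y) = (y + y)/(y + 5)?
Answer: 2720/3 ≈ 906.67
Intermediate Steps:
k(y) = 2*y/(5 + y) (k(y) = (2*y)/(5 + y) = 2*y/(5 + y))
k(-8)*170 = (2*(-8)/(5 - 8))*170 = (2*(-8)/(-3))*170 = (2*(-8)*(-⅓))*170 = (16/3)*170 = 2720/3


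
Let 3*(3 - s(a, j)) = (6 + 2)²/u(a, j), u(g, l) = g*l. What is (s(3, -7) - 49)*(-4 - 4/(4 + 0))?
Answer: 14170/63 ≈ 224.92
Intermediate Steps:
s(a, j) = 3 - 64/(3*a*j) (s(a, j) = 3 - (6 + 2)²/(3*(a*j)) = 3 - 8²*1/(a*j)/3 = 3 - 64*1/(a*j)/3 = 3 - 64/(3*a*j))
(s(3, -7) - 49)*(-4 - 4/(4 + 0)) = ((3 - 64/3/(3*(-7))) - 49)*(-4 - 4/(4 + 0)) = ((3 - 64/3*⅓*(-⅐)) - 49)*(-4 - 4/4) = ((3 + 64/63) - 49)*(-4 + (¼)*(-4)) = (253/63 - 49)*(-4 - 1) = -2834/63*(-5) = 14170/63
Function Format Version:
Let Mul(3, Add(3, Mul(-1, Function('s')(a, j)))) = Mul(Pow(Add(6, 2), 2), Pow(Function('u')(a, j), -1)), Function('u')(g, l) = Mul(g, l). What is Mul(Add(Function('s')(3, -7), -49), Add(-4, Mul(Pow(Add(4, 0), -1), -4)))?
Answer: Rational(14170, 63) ≈ 224.92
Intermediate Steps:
Function('s')(a, j) = Add(3, Mul(Rational(-64, 3), Pow(a, -1), Pow(j, -1))) (Function('s')(a, j) = Add(3, Mul(Rational(-1, 3), Mul(Pow(Add(6, 2), 2), Pow(Mul(a, j), -1)))) = Add(3, Mul(Rational(-1, 3), Mul(Pow(8, 2), Mul(Pow(a, -1), Pow(j, -1))))) = Add(3, Mul(Rational(-1, 3), Mul(64, Mul(Pow(a, -1), Pow(j, -1))))) = Add(3, Mul(Rational(-1, 3), Mul(64, Pow(a, -1), Pow(j, -1)))) = Add(3, Mul(Rational(-64, 3), Pow(a, -1), Pow(j, -1))))
Mul(Add(Function('s')(3, -7), -49), Add(-4, Mul(Pow(Add(4, 0), -1), -4))) = Mul(Add(Add(3, Mul(Rational(-64, 3), Pow(3, -1), Pow(-7, -1))), -49), Add(-4, Mul(Pow(Add(4, 0), -1), -4))) = Mul(Add(Add(3, Mul(Rational(-64, 3), Rational(1, 3), Rational(-1, 7))), -49), Add(-4, Mul(Pow(4, -1), -4))) = Mul(Add(Add(3, Rational(64, 63)), -49), Add(-4, Mul(Rational(1, 4), -4))) = Mul(Add(Rational(253, 63), -49), Add(-4, -1)) = Mul(Rational(-2834, 63), -5) = Rational(14170, 63)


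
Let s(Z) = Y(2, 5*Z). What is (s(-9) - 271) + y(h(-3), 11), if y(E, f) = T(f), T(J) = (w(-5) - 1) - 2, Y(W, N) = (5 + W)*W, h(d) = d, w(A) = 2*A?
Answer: -270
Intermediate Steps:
Y(W, N) = W*(5 + W)
T(J) = -13 (T(J) = (2*(-5) - 1) - 2 = (-10 - 1) - 2 = -11 - 2 = -13)
y(E, f) = -13
s(Z) = 14 (s(Z) = 2*(5 + 2) = 2*7 = 14)
(s(-9) - 271) + y(h(-3), 11) = (14 - 271) - 13 = -257 - 13 = -270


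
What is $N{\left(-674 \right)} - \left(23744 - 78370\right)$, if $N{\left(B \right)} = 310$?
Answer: $54936$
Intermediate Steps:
$N{\left(-674 \right)} - \left(23744 - 78370\right) = 310 - \left(23744 - 78370\right) = 310 - -54626 = 310 + 54626 = 54936$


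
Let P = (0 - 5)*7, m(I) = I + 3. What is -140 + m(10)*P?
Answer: -595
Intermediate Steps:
m(I) = 3 + I
P = -35 (P = -5*7 = -35)
-140 + m(10)*P = -140 + (3 + 10)*(-35) = -140 + 13*(-35) = -140 - 455 = -595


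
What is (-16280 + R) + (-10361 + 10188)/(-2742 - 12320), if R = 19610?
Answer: 50156633/15062 ≈ 3330.0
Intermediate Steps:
(-16280 + R) + (-10361 + 10188)/(-2742 - 12320) = (-16280 + 19610) + (-10361 + 10188)/(-2742 - 12320) = 3330 - 173/(-15062) = 3330 - 173*(-1/15062) = 3330 + 173/15062 = 50156633/15062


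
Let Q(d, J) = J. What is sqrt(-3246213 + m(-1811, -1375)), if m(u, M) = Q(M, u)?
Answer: 2*I*sqrt(812006) ≈ 1802.2*I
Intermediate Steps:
m(u, M) = u
sqrt(-3246213 + m(-1811, -1375)) = sqrt(-3246213 - 1811) = sqrt(-3248024) = 2*I*sqrt(812006)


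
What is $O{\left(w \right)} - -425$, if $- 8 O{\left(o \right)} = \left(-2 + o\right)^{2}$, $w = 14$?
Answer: $407$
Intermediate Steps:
$O{\left(o \right)} = - \frac{\left(-2 + o\right)^{2}}{8}$
$O{\left(w \right)} - -425 = - \frac{\left(-2 + 14\right)^{2}}{8} - -425 = - \frac{12^{2}}{8} + 425 = \left(- \frac{1}{8}\right) 144 + 425 = -18 + 425 = 407$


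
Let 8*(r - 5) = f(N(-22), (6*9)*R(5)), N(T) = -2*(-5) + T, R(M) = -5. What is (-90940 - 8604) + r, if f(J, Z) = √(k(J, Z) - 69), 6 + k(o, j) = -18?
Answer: -99539 + I*√93/8 ≈ -99539.0 + 1.2055*I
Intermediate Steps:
k(o, j) = -24 (k(o, j) = -6 - 18 = -24)
N(T) = 10 + T
f(J, Z) = I*√93 (f(J, Z) = √(-24 - 69) = √(-93) = I*√93)
r = 5 + I*√93/8 (r = 5 + (I*√93)/8 = 5 + I*√93/8 ≈ 5.0 + 1.2055*I)
(-90940 - 8604) + r = (-90940 - 8604) + (5 + I*√93/8) = -99544 + (5 + I*√93/8) = -99539 + I*√93/8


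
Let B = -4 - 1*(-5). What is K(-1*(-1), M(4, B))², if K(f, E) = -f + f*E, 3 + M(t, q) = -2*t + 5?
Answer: 49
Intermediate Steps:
B = 1 (B = -4 + 5 = 1)
M(t, q) = 2 - 2*t (M(t, q) = -3 + (-2*t + 5) = -3 + (5 - 2*t) = 2 - 2*t)
K(f, E) = -f + E*f
K(-1*(-1), M(4, B))² = ((-1*(-1))*(-1 + (2 - 2*4)))² = (1*(-1 + (2 - 8)))² = (1*(-1 - 6))² = (1*(-7))² = (-7)² = 49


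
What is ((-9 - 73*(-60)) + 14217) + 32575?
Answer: 51163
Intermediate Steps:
((-9 - 73*(-60)) + 14217) + 32575 = ((-9 + 4380) + 14217) + 32575 = (4371 + 14217) + 32575 = 18588 + 32575 = 51163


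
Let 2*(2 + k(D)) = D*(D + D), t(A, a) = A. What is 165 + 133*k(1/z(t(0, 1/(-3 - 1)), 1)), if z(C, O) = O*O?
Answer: 32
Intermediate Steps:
z(C, O) = O**2
k(D) = -2 + D**2 (k(D) = -2 + (D*(D + D))/2 = -2 + (D*(2*D))/2 = -2 + (2*D**2)/2 = -2 + D**2)
165 + 133*k(1/z(t(0, 1/(-3 - 1)), 1)) = 165 + 133*(-2 + (1/(1**2))**2) = 165 + 133*(-2 + (1/1)**2) = 165 + 133*(-2 + 1**2) = 165 + 133*(-2 + 1) = 165 + 133*(-1) = 165 - 133 = 32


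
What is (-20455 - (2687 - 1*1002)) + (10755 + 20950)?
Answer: 9565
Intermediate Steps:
(-20455 - (2687 - 1*1002)) + (10755 + 20950) = (-20455 - (2687 - 1002)) + 31705 = (-20455 - 1*1685) + 31705 = (-20455 - 1685) + 31705 = -22140 + 31705 = 9565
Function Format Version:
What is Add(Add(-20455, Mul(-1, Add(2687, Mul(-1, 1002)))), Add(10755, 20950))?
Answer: 9565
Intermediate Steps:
Add(Add(-20455, Mul(-1, Add(2687, Mul(-1, 1002)))), Add(10755, 20950)) = Add(Add(-20455, Mul(-1, Add(2687, -1002))), 31705) = Add(Add(-20455, Mul(-1, 1685)), 31705) = Add(Add(-20455, -1685), 31705) = Add(-22140, 31705) = 9565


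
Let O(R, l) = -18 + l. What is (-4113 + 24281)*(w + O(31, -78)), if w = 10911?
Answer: 218116920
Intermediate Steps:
(-4113 + 24281)*(w + O(31, -78)) = (-4113 + 24281)*(10911 + (-18 - 78)) = 20168*(10911 - 96) = 20168*10815 = 218116920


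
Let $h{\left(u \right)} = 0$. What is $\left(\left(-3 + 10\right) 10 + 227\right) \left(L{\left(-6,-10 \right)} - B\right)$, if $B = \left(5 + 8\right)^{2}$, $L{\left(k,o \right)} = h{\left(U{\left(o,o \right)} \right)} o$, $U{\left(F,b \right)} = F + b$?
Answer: $-50193$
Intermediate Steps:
$L{\left(k,o \right)} = 0$ ($L{\left(k,o \right)} = 0 o = 0$)
$B = 169$ ($B = 13^{2} = 169$)
$\left(\left(-3 + 10\right) 10 + 227\right) \left(L{\left(-6,-10 \right)} - B\right) = \left(\left(-3 + 10\right) 10 + 227\right) \left(0 - 169\right) = \left(7 \cdot 10 + 227\right) \left(0 - 169\right) = \left(70 + 227\right) \left(-169\right) = 297 \left(-169\right) = -50193$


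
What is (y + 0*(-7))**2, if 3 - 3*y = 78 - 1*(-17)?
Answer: 8464/9 ≈ 940.44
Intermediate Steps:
y = -92/3 (y = 1 - (78 - 1*(-17))/3 = 1 - (78 + 17)/3 = 1 - 1/3*95 = 1 - 95/3 = -92/3 ≈ -30.667)
(y + 0*(-7))**2 = (-92/3 + 0*(-7))**2 = (-92/3 + 0)**2 = (-92/3)**2 = 8464/9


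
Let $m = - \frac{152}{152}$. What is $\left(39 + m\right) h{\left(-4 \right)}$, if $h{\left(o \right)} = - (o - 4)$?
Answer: $304$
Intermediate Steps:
$h{\left(o \right)} = 4 - o$ ($h{\left(o \right)} = - (-4 + o) = 4 - o$)
$m = -1$ ($m = \left(-152\right) \frac{1}{152} = -1$)
$\left(39 + m\right) h{\left(-4 \right)} = \left(39 - 1\right) \left(4 - -4\right) = 38 \left(4 + 4\right) = 38 \cdot 8 = 304$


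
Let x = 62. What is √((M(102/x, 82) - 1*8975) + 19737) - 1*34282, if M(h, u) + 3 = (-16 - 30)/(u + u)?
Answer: -34282 + √72341630/82 ≈ -34178.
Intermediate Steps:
M(h, u) = -3 - 23/u (M(h, u) = -3 + (-16 - 30)/(u + u) = -3 - 46*1/(2*u) = -3 - 23/u)
√((M(102/x, 82) - 1*8975) + 19737) - 1*34282 = √(((-3 - 23/82) - 1*8975) + 19737) - 1*34282 = √(((-3 - 23*1/82) - 8975) + 19737) - 34282 = √(((-3 - 23/82) - 8975) + 19737) - 34282 = √((-269/82 - 8975) + 19737) - 34282 = √(-736219/82 + 19737) - 34282 = √(882215/82) - 34282 = √72341630/82 - 34282 = -34282 + √72341630/82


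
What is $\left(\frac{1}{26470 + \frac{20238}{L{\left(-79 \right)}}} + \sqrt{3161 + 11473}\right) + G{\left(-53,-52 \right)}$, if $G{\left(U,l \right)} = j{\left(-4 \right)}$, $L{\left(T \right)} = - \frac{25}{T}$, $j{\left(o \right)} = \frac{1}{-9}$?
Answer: $- \frac{2260327}{20344968} + 3 \sqrt{1626} \approx 120.86$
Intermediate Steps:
$j{\left(o \right)} = - \frac{1}{9}$
$G{\left(U,l \right)} = - \frac{1}{9}$
$\left(\frac{1}{26470 + \frac{20238}{L{\left(-79 \right)}}} + \sqrt{3161 + 11473}\right) + G{\left(-53,-52 \right)} = \left(\frac{1}{26470 + \frac{20238}{\left(-25\right) \frac{1}{-79}}} + \sqrt{3161 + 11473}\right) - \frac{1}{9} = \left(\frac{1}{26470 + \frac{20238}{\left(-25\right) \left(- \frac{1}{79}\right)}} + \sqrt{14634}\right) - \frac{1}{9} = \left(\frac{1}{26470 + \frac{20238}{\frac{25}{79}}} + 3 \sqrt{1626}\right) - \frac{1}{9} = \left(\frac{1}{26470 + 20238 \cdot \frac{79}{25}} + 3 \sqrt{1626}\right) - \frac{1}{9} = \left(\frac{1}{26470 + \frac{1598802}{25}} + 3 \sqrt{1626}\right) - \frac{1}{9} = \left(\frac{1}{\frac{2260552}{25}} + 3 \sqrt{1626}\right) - \frac{1}{9} = \left(\frac{25}{2260552} + 3 \sqrt{1626}\right) - \frac{1}{9} = - \frac{2260327}{20344968} + 3 \sqrt{1626}$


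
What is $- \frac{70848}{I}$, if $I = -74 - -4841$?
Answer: $- \frac{23616}{1589} \approx -14.862$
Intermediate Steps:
$I = 4767$ ($I = -74 + 4841 = 4767$)
$- \frac{70848}{I} = - \frac{70848}{4767} = \left(-70848\right) \frac{1}{4767} = - \frac{23616}{1589}$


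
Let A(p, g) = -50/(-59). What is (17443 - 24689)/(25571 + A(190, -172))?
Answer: -427514/1508739 ≈ -0.28336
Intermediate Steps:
A(p, g) = 50/59 (A(p, g) = -50*(-1/59) = 50/59)
(17443 - 24689)/(25571 + A(190, -172)) = (17443 - 24689)/(25571 + 50/59) = -7246/1508739/59 = -7246*59/1508739 = -427514/1508739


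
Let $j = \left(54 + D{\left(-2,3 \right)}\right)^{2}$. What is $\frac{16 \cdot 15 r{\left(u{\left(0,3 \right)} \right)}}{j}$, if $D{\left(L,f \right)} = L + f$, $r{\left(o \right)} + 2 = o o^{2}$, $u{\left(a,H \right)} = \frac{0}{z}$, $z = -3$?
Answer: $- \frac{96}{605} \approx -0.15868$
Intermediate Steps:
$u{\left(a,H \right)} = 0$ ($u{\left(a,H \right)} = \frac{0}{-3} = 0 \left(- \frac{1}{3}\right) = 0$)
$r{\left(o \right)} = -2 + o^{3}$ ($r{\left(o \right)} = -2 + o o^{2} = -2 + o^{3}$)
$j = 3025$ ($j = \left(54 + \left(-2 + 3\right)\right)^{2} = \left(54 + 1\right)^{2} = 55^{2} = 3025$)
$\frac{16 \cdot 15 r{\left(u{\left(0,3 \right)} \right)}}{j} = \frac{16 \cdot 15 \left(-2 + 0^{3}\right)}{3025} = 240 \left(-2 + 0\right) \frac{1}{3025} = 240 \left(-2\right) \frac{1}{3025} = \left(-480\right) \frac{1}{3025} = - \frac{96}{605}$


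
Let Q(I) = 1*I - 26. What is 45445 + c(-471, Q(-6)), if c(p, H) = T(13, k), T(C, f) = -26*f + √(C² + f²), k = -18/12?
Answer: 45484 + √685/2 ≈ 45497.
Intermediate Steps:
k = -3/2 (k = -18*1/12 = -3/2 ≈ -1.5000)
T(C, f) = √(C² + f²) - 26*f
Q(I) = -26 + I (Q(I) = I - 26 = -26 + I)
c(p, H) = 39 + √685/2 (c(p, H) = √(13² + (-3/2)²) - 26*(-3/2) = √(169 + 9/4) + 39 = √(685/4) + 39 = √685/2 + 39 = 39 + √685/2)
45445 + c(-471, Q(-6)) = 45445 + (39 + √685/2) = 45484 + √685/2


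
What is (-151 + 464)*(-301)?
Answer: -94213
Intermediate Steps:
(-151 + 464)*(-301) = 313*(-301) = -94213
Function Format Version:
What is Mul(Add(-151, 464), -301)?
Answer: -94213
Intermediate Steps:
Mul(Add(-151, 464), -301) = Mul(313, -301) = -94213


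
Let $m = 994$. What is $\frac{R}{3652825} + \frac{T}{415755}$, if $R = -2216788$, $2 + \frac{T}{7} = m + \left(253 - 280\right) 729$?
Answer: $- \frac{279913071893}{303736051575} \approx -0.92157$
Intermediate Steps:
$T = -130837$ ($T = -14 + 7 \left(994 + \left(253 - 280\right) 729\right) = -14 + 7 \left(994 - 19683\right) = -14 + 7 \left(-18689\right) = -14 - 130823 = -130837$)
$\frac{R}{3652825} + \frac{T}{415755} = - \frac{2216788}{3652825} - \frac{130837}{415755} = - \frac{279913071893}{303736051575}$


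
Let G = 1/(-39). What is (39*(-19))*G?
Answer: 19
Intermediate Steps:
G = -1/39 (G = 1*(-1/39) = -1/39 ≈ -0.025641)
(39*(-19))*G = (39*(-19))*(-1/39) = -741*(-1/39) = 19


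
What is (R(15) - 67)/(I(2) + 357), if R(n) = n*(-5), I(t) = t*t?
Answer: -142/361 ≈ -0.39335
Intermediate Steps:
I(t) = t²
R(n) = -5*n
(R(15) - 67)/(I(2) + 357) = (-5*15 - 67)/(2² + 357) = (-75 - 67)/(4 + 357) = -142/361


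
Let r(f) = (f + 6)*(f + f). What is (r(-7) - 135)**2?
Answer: 14641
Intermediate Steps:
r(f) = 2*f*(6 + f) (r(f) = (6 + f)*(2*f) = 2*f*(6 + f))
(r(-7) - 135)**2 = (2*(-7)*(6 - 7) - 135)**2 = (2*(-7)*(-1) - 135)**2 = (14 - 135)**2 = (-121)**2 = 14641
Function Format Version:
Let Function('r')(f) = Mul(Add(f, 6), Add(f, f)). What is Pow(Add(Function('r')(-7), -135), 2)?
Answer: 14641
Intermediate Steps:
Function('r')(f) = Mul(2, f, Add(6, f)) (Function('r')(f) = Mul(Add(6, f), Mul(2, f)) = Mul(2, f, Add(6, f)))
Pow(Add(Function('r')(-7), -135), 2) = Pow(Add(Mul(2, -7, Add(6, -7)), -135), 2) = Pow(Add(Mul(2, -7, -1), -135), 2) = Pow(Add(14, -135), 2) = Pow(-121, 2) = 14641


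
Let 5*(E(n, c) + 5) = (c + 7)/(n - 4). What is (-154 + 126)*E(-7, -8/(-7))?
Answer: 7928/55 ≈ 144.15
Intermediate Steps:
E(n, c) = -5 + (7 + c)/(5*(-4 + n)) (E(n, c) = -5 + ((c + 7)/(n - 4))/5 = -5 + ((7 + c)/(-4 + n))/5 = -5 + (7 + c)/(5*(-4 + n)))
(-154 + 126)*E(-7, -8/(-7)) = (-154 + 126)*((107 - 8/(-7) - 25*(-7))/(5*(-4 - 7))) = -28*(107 - 8*(-1/7) + 175)/(5*(-11)) = -28*(-1)*(107 + 8/7 + 175)/(5*11) = -28*(-1)*1982/(5*11*7) = -28*(-1982/385) = 7928/55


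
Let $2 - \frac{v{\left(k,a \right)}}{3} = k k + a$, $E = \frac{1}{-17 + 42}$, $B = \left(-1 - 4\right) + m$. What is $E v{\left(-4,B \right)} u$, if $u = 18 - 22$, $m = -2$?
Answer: $\frac{84}{25} \approx 3.36$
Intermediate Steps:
$B = -7$ ($B = \left(-1 - 4\right) - 2 = -5 - 2 = -7$)
$u = -4$
$E = \frac{1}{25} \approx 0.04$
$v{\left(k,a \right)} = 6 - 3 a - 3 k^{2}$ ($v{\left(k,a \right)} = 6 - 3 \left(k k + a\right) = 6 - 3 \left(k^{2} + a\right) = 6 - 3 \left(a + k^{2}\right) = 6 - \left(3 a + 3 k^{2}\right) = 6 - 3 a - 3 k^{2}$)
$E v{\left(-4,B \right)} u = \frac{6 - -21 - 3 \left(-4\right)^{2}}{25} \left(-4\right) = \frac{6 + 21 - 48}{25} \left(-4\right) = \frac{1}{25} \left(-21\right) \left(-4\right) = \left(- \frac{21}{25}\right) \left(-4\right) = \frac{84}{25}$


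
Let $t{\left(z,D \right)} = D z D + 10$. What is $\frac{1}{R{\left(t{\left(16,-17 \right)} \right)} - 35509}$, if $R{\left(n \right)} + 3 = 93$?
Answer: $- \frac{1}{35419} \approx -2.8233 \cdot 10^{-5}$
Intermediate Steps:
$t{\left(z,D \right)} = 10 + z D^{2}$ ($t{\left(z,D \right)} = z D^{2} + 10 = 10 + z D^{2}$)
$R{\left(n \right)} = 90$ ($R{\left(n \right)} = -3 + 93 = 90$)
$\frac{1}{R{\left(t{\left(16,-17 \right)} \right)} - 35509} = \frac{1}{90 - 35509} = \frac{1}{-35419} = - \frac{1}{35419}$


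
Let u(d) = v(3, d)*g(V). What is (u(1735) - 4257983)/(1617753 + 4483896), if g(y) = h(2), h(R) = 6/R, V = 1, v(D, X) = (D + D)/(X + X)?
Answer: -7387600496/10586361015 ≈ -0.69784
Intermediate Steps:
v(D, X) = D/X (v(D, X) = (2*D)/((2*X)) = (2*D)*(1/(2*X)) = D/X)
g(y) = 3 (g(y) = 6/2 = 6*(½) = 3)
u(d) = 9/d (u(d) = (3/d)*3 = 9/d)
(u(1735) - 4257983)/(1617753 + 4483896) = (9/1735 - 4257983)/(1617753 + 4483896) = (9*(1/1735) - 4257983)/6101649 = (9/1735 - 4257983)*(1/6101649) = -7387600496/1735*1/6101649 = -7387600496/10586361015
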